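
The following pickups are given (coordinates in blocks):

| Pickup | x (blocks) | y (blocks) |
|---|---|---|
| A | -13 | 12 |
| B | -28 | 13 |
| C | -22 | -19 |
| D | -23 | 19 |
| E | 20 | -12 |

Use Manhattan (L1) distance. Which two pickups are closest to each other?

Pairwise distances:
A–B: |-15| + |1| = 15 + 1 = 16 blocks
A–C: |-9| + |-31| = 9 + 31 = 40 blocks
A–D: |-10| + |7| = 10 + 7 = 17 blocks
A–E: |33| + |-24| = 33 + 24 = 57 blocks
B–C: |6| + |-32| = 6 + 32 = 38 blocks
B–D: |5| + |6| = 5 + 6 = 11 blocks
B–E: |48| + |-25| = 48 + 25 = 73 blocks
C–D: |-1| + |38| = 1 + 38 = 39 blocks
C–E: |42| + |7| = 42 + 7 = 49 blocks
D–E: |43| + |-31| = 43 + 31 = 74 blocks
Closest pair: B–D at 11 blocks.

B and D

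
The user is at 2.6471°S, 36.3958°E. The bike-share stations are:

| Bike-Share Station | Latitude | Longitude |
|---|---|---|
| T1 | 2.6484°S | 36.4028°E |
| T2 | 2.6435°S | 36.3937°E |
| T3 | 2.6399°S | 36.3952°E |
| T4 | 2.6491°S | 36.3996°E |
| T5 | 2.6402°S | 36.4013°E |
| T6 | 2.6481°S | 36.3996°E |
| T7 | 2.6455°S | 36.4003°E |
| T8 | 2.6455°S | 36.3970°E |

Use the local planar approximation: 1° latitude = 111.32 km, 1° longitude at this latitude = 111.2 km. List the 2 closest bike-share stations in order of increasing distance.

T8, T6

Distances from 2.6471°S, 36.3958°E:
T1: 0.7917 km
T2: 0.4638 km
T3: 0.8043 km
T4: 0.4776 km
T5: 0.9819 km
T6: 0.4370 km
T7: 0.5312 km
T8: 0.2226 km
Sorted: T8 (0.2226 km) < T6 (0.4370 km) < T2 (0.4638 km) < T4 (0.4776 km) < …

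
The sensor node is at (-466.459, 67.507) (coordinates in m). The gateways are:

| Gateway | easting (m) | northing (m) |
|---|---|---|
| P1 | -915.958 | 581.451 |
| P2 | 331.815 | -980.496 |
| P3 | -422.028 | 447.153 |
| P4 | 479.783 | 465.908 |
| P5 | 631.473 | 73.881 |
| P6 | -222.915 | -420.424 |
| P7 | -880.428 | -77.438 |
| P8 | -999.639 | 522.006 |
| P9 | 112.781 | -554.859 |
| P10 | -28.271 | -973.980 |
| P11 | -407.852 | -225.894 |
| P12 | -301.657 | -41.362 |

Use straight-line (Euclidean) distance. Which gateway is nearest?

Distances from (-466.459, 67.507):
P1: √((-449.499)² + (513.944)²) = √(202049.35100 + 264138.43514) = 682.779 m
P2: √((798.274)² + (-1048.003)²) = √(637241.37908 + 1098310.28801) = 1317.403 m
P3: √((44.431)² + (379.646)²) = √(1974.11376 + 144131.08532) = 382.237 m
P4: √((946.242)² + (398.401)²) = √(895373.92256 + 158723.35680) = 1026.692 m
P5: √((1097.932)² + (6.374)²) = √(1205454.67662 + 40.62788) = 1097.951 m
P6: √((243.544)² + (-487.931)²) = √(59313.67994 + 238076.66076) = 545.335 m
P7: √((-413.969)² + (-144.945)²) = √(171370.33296 + 21009.05302) = 438.611 m
P8: √((-533.180)² + (454.499)²) = √(284280.91240 + 206569.34100) = 700.607 m
P9: √((579.240)² + (-622.366)²) = √(335518.97760 + 387339.43796) = 850.211 m
P10: √((438.188)² + (-1041.487)²) = √(192008.72334 + 1084695.17117) = 1129.913 m
P11: √((58.607)² + (-293.401)²) = √(3434.78045 + 86084.14680) = 299.197 m
P12: √((164.802)² + (-108.869)²) = √(27159.69920 + 11852.45916) = 197.515 m
Minimum: P12 at 197.515 m.

P12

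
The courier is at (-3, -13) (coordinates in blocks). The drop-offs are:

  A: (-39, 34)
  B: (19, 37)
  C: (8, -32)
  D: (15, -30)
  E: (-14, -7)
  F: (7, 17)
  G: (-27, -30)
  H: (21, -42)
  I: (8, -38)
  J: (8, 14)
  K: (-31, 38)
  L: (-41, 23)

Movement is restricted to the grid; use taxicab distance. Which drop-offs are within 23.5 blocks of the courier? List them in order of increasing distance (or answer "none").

Distances from (-3, -13):
A: |-36| + |47| = 36 + 47 = 83 blocks
B: |22| + |50| = 22 + 50 = 72 blocks
C: |11| + |-19| = 11 + 19 = 30 blocks
D: |18| + |-17| = 18 + 17 = 35 blocks
E: |-11| + |6| = 11 + 6 = 17 blocks
F: |10| + |30| = 10 + 30 = 40 blocks
G: |-24| + |-17| = 24 + 17 = 41 blocks
H: |24| + |-29| = 24 + 29 = 53 blocks
I: |11| + |-25| = 11 + 25 = 36 blocks
J: |11| + |27| = 11 + 27 = 38 blocks
K: |-28| + |51| = 28 + 51 = 79 blocks
L: |-38| + |36| = 38 + 36 = 74 blocks
Threshold 23.5 blocks: E (17 blocks) is within range.

E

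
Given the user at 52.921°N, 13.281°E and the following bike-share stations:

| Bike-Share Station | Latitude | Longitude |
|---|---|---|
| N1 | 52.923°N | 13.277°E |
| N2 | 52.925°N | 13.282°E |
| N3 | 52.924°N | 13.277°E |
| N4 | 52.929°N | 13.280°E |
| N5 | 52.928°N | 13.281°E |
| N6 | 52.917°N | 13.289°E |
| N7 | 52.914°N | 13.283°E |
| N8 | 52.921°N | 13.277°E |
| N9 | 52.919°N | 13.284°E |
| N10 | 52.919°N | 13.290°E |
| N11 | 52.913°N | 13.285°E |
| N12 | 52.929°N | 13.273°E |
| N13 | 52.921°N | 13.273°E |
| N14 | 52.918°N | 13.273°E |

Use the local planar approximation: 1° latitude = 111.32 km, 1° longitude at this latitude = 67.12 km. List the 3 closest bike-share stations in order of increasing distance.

Distances from 52.921°N, 13.281°E:
N1: √((0.002·111.32)² + (-0.004·67.12)²) = √(0.04957 + 0.07208) = 0.349 km
N2: √((0.004·111.32)² + (0.001·67.12)²) = √(0.19827 + 0.00451) = 0.450 km
N3: √((0.003·111.32)² + (-0.004·67.12)²) = √(0.11153 + 0.07208) = 0.428 km
N4: √((0.008·111.32)² + (-0.001·67.12)²) = √(0.79310 + 0.00451) = 0.893 km
N5: √((0.007·111.32)² + (0.000·67.12)²) = √(0.60721 + 0.00000) = 0.779 km
N6: √((-0.004·111.32)² + (0.008·67.12)²) = √(0.19827 + 0.28833) = 0.698 km
N7: √((-0.007·111.32)² + (0.002·67.12)²) = √(0.60721 + 0.01802) = 0.791 km
N8: √((0.000·111.32)² + (-0.004·67.12)²) = √(0.00000 + 0.07208) = 0.268 km
N9: √((-0.002·111.32)² + (0.003·67.12)²) = √(0.04957 + 0.04055) = 0.300 km
N10: √((-0.002·111.32)² + (0.009·67.12)²) = √(0.04957 + 0.36491) = 0.644 km
N11: √((-0.008·111.32)² + (0.004·67.12)²) = √(0.79310 + 0.07208) = 0.930 km
N12: √((0.008·111.32)² + (-0.008·67.12)²) = √(0.79310 + 0.28833) = 1.040 km
N13: √((0.000·111.32)² + (-0.008·67.12)²) = √(0.00000 + 0.28833) = 0.537 km
N14: √((-0.003·111.32)² + (-0.008·67.12)²) = √(0.11153 + 0.28833) = 0.632 km
Sorted: N8 (0.268 km) < N9 (0.300 km) < N1 (0.349 km) < N3 (0.428 km) < N2 (0.450 km) < …

N8, N9, N1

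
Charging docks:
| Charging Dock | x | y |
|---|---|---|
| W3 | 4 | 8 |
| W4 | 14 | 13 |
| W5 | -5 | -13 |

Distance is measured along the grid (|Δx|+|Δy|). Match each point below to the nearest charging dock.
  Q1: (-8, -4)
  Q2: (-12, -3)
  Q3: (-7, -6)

Q1 at (-8, -4):
  W3: |12| + |12| = 12 + 12 = 24
  W4: |22| + |17| = 22 + 17 = 39
  W5: |3| + |-9| = 3 + 9 = 12
  → nearest: W5 (12)
Q2 at (-12, -3):
  W3: |16| + |11| = 16 + 11 = 27
  W4: |26| + |16| = 26 + 16 = 42
  W5: |7| + |-10| = 7 + 10 = 17
  → nearest: W5 (17)
Q3 at (-7, -6):
  W3: |11| + |14| = 11 + 14 = 25
  W4: |21| + |19| = 21 + 19 = 40
  W5: |2| + |-7| = 2 + 7 = 9
  → nearest: W5 (9)

Q1→W5; Q2→W5; Q3→W5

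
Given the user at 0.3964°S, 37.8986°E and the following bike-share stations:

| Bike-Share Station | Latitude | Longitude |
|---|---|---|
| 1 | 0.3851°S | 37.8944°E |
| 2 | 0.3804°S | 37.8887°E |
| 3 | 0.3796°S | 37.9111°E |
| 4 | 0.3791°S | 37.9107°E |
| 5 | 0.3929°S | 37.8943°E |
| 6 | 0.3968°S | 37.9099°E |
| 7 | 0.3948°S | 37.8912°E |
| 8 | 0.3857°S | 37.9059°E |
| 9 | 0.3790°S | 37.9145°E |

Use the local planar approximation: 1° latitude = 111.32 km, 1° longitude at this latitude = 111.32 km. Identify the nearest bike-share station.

5

Distances from 0.3964°S, 37.8986°E:
1: √((0.0113·111.32)² + (-0.0042·111.32)²) = √(1.582353 + 0.218597) = 1.3420 km
2: √((0.0160·111.32)² + (-0.0099·111.32)²) = √(3.172388 + 1.214554) = 2.0945 km
3: √((0.0168·111.32)² + (0.0125·111.32)²) = √(3.497558 + 1.936272) = 2.3311 km
4: √((0.0173·111.32)² + (0.0121·111.32)²) = √(3.708844 + 1.814334) = 2.3501 km
5: √((0.0035·111.32)² + (-0.0043·111.32)²) = √(0.151804 + 0.229131) = 0.6172 km
6: √((-0.0004·111.32)² + (0.0113·111.32)²) = √(0.001983 + 1.582353) = 1.2587 km
7: √((0.0016·111.32)² + (-0.0074·111.32)²) = √(0.031724 + 0.678594) = 0.8428 km
8: √((0.0107·111.32)² + (0.0073·111.32)²) = √(1.418776 + 0.660377) = 1.4419 km
9: √((0.0174·111.32)² + (0.0159·111.32)²) = √(3.751845 + 3.132858) = 2.6239 km
Minimum: 5 at 0.6172 km.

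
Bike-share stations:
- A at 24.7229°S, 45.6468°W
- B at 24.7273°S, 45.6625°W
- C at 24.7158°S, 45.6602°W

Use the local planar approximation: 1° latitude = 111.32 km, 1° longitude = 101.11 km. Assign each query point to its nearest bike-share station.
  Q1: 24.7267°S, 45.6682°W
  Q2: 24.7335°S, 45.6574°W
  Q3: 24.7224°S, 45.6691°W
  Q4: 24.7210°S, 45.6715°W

Q1 at 24.7267°S, 45.6682°W:
  A: 2.2047 km
  B: 0.5802 km
  C: 1.4583 km
  → nearest: B (0.5802 km)
Q2 at 24.7335°S, 45.6574°W:
  A: 1.5941 km
  B: 0.8615 km
  C: 1.9906 km
  → nearest: B (0.8615 km)
Q3 at 24.7224°S, 45.6691°W:
  A: 2.2554 km
  B: 0.8619 km
  C: 1.1617 km
  → nearest: B (0.8619 km)
Q4 at 24.7210°S, 45.6715°W:
  A: 2.5064 km
  B: 1.1489 km
  C: 1.2808 km
  → nearest: B (1.1489 km)

Q1→B; Q2→B; Q3→B; Q4→B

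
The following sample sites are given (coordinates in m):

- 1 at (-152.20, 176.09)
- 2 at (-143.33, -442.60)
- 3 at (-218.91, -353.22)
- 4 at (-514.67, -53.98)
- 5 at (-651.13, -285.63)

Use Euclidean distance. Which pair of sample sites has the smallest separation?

Pairwise distances:
2–3: 117.05 m
4–5: 268.86 m
3–4: 420.74 m
1–4: 429.32 m
3–5: 437.47 m
2–5: 531.51 m
1–3: 533.50 m
2–4: 537.51 m
1–2: 618.75 m
1–5: 679.79 m
Closest pair: 2–3 at 117.05 m.

2 and 3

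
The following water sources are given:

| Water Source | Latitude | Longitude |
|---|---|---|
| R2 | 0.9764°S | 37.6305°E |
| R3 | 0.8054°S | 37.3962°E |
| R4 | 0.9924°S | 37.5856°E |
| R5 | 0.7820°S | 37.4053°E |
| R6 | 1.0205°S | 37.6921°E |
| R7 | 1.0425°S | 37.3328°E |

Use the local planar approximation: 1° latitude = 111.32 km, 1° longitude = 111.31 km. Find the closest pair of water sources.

R3 and R5

Pairwise distances:
R3–R5: √((0.0234·111.32)² + (0.0091·111.31)²) = √(6.785441 + 1.026009) = 2.7949 km
R2–R4: √((-0.0160·111.32)² + (-0.0449·111.31)²) = √(3.172388 + 24.978195) = 5.3057 km
R2–R6: √((-0.0441·111.32)² + (0.0616·111.31)²) = √(24.100362 + 47.014280) = 8.4329 km
R4–R6: √((-0.0281·111.32)² + (0.1065·111.31)²) = √(9.784960 + 140.529526) = 12.2603 km
R3–R7: √((-0.2371·111.32)² + (-0.0634·111.31)²) = √(696.641758 + 49.802011) = 27.3211 km
R4–R7: √((-0.0501·111.32)² + (-0.2528·111.31)²) = √(31.104401 + 791.812776) = 28.6865 km
R3–R4: √((-0.1870·111.32)² + (0.1894·111.31)²) = √(433.340828 + 444.455531) = 29.6276 km
R5–R7: √((-0.2605·111.32)² + (-0.0725·111.31)²) = √(840.933881 + 65.124497) = 30.1008 km
R4–R5: √((0.2104·111.32)² + (-0.1803·111.31)²) = √(548.577343 + 402.772508) = 30.8440 km
R2–R3: √((0.1710·111.32)² + (-0.2343·111.31)²) = √(362.358636 + 680.162905) = 32.2881 km
R2–R5: √((0.1944·111.32)² + (-0.2252·111.31)²) = √(468.315915 + 628.355091) = 33.1160 km
R2–R7: √((-0.0661·111.32)² + (-0.2977·111.31)²) = √(54.143872 + 1098.059907) = 33.9441 km
R6–R7: √((-0.0220·111.32)² + (-0.3593·111.31)²) = √(5.997797 + 1599.494680) = 40.0686 km
R3–R6: √((-0.2151·111.32)² + (0.2959·111.31)²) = √(573.359768 + 1084.821530) = 40.7208 km
R5–R6: √((-0.2385·111.32)² + (0.2868·111.31)²) = √(704.892942 + 1019.123132) = 41.5213 km
Closest pair: R3–R5 at 2.7949 km.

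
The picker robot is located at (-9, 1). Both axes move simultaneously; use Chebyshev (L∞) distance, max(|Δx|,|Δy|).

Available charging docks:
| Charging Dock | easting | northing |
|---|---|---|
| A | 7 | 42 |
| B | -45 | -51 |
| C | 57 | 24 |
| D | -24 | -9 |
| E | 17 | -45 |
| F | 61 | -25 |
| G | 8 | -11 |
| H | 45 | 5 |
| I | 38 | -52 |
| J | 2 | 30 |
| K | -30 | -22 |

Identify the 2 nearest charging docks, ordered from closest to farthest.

Distances from (-9, 1):
A: max(|16|, |41|) = 41
B: max(|-36|, |-52|) = 52
C: max(|66|, |23|) = 66
D: max(|-15|, |-10|) = 15
E: max(|26|, |-46|) = 46
F: max(|70|, |-26|) = 70
G: max(|17|, |-12|) = 17
H: max(|54|, |4|) = 54
I: max(|47|, |-53|) = 53
J: max(|11|, |29|) = 29
K: max(|-21|, |-23|) = 23
Sorted: D (15) < G (17) < K (23) < J (29) < …

D, G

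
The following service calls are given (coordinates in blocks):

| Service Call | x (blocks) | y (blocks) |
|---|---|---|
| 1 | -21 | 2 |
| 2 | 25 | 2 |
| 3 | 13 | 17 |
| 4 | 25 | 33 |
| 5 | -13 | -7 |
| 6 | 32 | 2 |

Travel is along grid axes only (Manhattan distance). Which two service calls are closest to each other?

Pairwise distances:
1–2: 46 blocks
1–3: 49 blocks
1–4: 77 blocks
1–5: 17 blocks
1–6: 53 blocks
2–3: 27 blocks
2–4: 31 blocks
2–5: 47 blocks
2–6: 7 blocks
3–4: 28 blocks
3–5: 50 blocks
3–6: 34 blocks
4–5: 78 blocks
4–6: 38 blocks
5–6: 54 blocks
Closest pair: 2–6 at 7 blocks.

2 and 6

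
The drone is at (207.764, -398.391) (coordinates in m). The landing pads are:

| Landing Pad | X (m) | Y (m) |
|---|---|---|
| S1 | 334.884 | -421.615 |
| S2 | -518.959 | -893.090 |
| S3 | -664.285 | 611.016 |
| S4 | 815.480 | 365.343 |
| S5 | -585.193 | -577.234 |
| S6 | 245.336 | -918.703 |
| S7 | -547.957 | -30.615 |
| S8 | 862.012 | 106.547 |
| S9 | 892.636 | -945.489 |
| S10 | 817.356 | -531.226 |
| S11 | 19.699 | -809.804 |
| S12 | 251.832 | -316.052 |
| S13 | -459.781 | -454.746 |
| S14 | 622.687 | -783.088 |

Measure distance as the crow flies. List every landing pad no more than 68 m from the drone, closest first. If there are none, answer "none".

Distances from (207.764, -398.391):
S1: 129.224 m
S2: 879.121 m
S3: 1333.931 m
S4: 976.017 m
S5: 812.875 m
S6: 521.667 m
S7: 840.460 m
S8: 826.440 m
S9: 876.565 m
S10: 623.897 m
S11: 452.359 m
S12: 93.390 m
S13: 669.920 m
S14: 565.821 m
Threshold 68 m: none within range.

none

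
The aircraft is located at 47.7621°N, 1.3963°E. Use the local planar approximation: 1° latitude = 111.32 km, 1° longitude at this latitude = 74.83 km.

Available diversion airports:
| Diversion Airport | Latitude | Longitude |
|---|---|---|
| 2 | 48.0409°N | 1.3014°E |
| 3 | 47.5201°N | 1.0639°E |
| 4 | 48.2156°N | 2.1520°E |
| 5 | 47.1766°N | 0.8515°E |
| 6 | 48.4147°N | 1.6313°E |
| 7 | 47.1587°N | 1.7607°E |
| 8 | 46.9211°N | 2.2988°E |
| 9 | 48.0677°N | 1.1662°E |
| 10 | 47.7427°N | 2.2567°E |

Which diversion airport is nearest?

Distances from 47.7621°N, 1.3963°E:
2: 31.8381 km
3: 36.6664 km
4: 75.8049 km
5: 76.8774 km
6: 74.7455 km
7: 72.4943 km
8: 115.4365 km
9: 38.1286 km
10: 64.4199 km
Minimum: 2 at 31.8381 km.

2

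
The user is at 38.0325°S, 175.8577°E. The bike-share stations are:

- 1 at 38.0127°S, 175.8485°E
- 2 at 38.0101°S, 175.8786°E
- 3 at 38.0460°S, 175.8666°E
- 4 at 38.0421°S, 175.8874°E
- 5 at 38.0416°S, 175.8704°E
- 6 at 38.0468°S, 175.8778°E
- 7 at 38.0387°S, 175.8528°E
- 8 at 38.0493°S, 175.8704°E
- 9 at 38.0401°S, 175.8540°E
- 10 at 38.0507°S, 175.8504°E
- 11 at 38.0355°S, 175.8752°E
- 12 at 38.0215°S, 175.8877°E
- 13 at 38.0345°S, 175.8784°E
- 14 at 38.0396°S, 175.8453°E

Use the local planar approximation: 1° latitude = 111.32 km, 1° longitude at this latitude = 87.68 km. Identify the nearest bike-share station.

Distances from 38.0325°S, 175.8577°E:
1: 2.3471 km
2: 3.0945 km
3: 1.6933 km
4: 2.8148 km
5: 1.5054 km
6: 2.3749 km
7: 0.8130 km
8: 2.1766 km
9: 0.9061 km
10: 2.1247 km
11: 1.5703 km
12: 2.9015 km
13: 1.8286 km
14: 1.3442 km
Minimum: 7 at 0.8130 km.

7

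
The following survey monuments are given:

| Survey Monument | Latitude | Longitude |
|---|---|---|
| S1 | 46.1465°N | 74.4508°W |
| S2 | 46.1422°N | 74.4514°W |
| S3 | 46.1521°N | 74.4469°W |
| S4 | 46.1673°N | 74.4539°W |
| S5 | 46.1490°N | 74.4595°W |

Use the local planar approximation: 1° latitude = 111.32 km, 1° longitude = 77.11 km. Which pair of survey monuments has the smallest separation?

Pairwise distances:
S1–S2: 0.4809 km
S1–S3: 0.6921 km
S1–S5: 0.7263 km
S2–S5: 0.9814 km
S3–S5: 1.0311 km
S2–S3: 1.1554 km
S3–S4: 1.7761 km
S4–S5: 2.0824 km
S1–S4: 2.3278 km
S2–S4: 2.8008 km
Closest pair: S1–S2 at 0.4809 km.

S1 and S2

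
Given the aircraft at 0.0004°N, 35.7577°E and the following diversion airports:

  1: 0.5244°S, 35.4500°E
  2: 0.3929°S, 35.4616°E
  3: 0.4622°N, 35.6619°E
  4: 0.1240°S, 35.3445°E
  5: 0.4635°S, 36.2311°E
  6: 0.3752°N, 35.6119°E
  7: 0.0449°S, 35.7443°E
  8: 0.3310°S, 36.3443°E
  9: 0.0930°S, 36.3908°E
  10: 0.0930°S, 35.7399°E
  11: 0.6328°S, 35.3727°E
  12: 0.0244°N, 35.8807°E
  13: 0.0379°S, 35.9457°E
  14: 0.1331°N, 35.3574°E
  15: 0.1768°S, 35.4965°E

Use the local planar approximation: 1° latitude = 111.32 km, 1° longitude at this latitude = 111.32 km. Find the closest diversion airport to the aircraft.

Distances from 0.0004°N, 35.7577°E:
1: √((-0.5248·111.32)² + (-0.3077·111.32)²) = √(3412.982395 + 1173.279244) = 67.7219 km
2: √((-0.3933·111.32)² + (-0.2961·111.32)²) = √(1916.877184 + 1086.483687) = 54.8029 km
3: √((0.4618·111.32)² + (-0.0958·111.32)²) = √(2642.738870 + 113.730622) = 52.5021 km
4: √((-0.1244·111.32)² + (-0.4132·111.32)²) = √(191.772865 + 2115.763015) = 48.0368 km
5: √((-0.4639·111.32)² + (0.4734·111.32)²) = √(2666.828823 + 2777.172796) = 73.7835 km
6: √((0.3748·111.32)² + (-0.1458·111.32)²) = √(1740.786699 + 263.427702) = 44.7685 km
7: √((-0.0453·111.32)² + (-0.0134·111.32)²) = √(25.429791 + 2.225133) = 5.2588 km
8: √((-0.3314·111.32)² + (0.5866·111.32)²) = √(1360.978936 + 4264.130747) = 75.0007 km
9: √((-0.0934·111.32)² + (0.6331·111.32)²) = √(108.103598 + 4966.964115) = 71.2395 km
10: √((-0.0934·111.32)² + (-0.0178·111.32)²) = √(108.103598 + 3.926326) = 10.5844 km
11: √((-0.6332·111.32)² + (-0.3850·111.32)²) = √(4968.533332 + 1836.825307) = 82.4946 km
12: √((0.0240·111.32)² + (0.1230·111.32)²) = √(7.137874 + 187.480722) = 13.9506 km
13: √((-0.0383·111.32)² + (0.1880·111.32)²) = √(18.177910 + 437.987881) = 21.3580 km
14: √((0.1327·111.32)² + (-0.4003·111.32)²) = √(218.216829 + 1985.718013) = 46.9461 km
15: √((-0.1772·111.32)² + (-0.2612·111.32)²) = √(389.111289 + 845.459368) = 35.1365 km
Minimum: 7 at 5.2588 km.

7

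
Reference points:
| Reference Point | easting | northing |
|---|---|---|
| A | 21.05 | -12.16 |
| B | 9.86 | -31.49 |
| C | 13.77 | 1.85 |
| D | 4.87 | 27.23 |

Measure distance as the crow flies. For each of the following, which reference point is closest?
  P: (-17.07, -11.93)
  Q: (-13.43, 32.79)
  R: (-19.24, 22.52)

P→B; Q→D; R→D

P at (-17.07, -11.93):
  A: 38.12
  B: 33.28
  C: 33.78
  D: 44.89
  → nearest: B (33.28)
Q at (-13.43, 32.79):
  A: 56.65
  B: 68.37
  C: 41.20
  D: 19.13
  → nearest: D (19.13)
R at (-19.24, 22.52):
  A: 53.16
  B: 61.35
  C: 38.95
  D: 24.57
  → nearest: D (24.57)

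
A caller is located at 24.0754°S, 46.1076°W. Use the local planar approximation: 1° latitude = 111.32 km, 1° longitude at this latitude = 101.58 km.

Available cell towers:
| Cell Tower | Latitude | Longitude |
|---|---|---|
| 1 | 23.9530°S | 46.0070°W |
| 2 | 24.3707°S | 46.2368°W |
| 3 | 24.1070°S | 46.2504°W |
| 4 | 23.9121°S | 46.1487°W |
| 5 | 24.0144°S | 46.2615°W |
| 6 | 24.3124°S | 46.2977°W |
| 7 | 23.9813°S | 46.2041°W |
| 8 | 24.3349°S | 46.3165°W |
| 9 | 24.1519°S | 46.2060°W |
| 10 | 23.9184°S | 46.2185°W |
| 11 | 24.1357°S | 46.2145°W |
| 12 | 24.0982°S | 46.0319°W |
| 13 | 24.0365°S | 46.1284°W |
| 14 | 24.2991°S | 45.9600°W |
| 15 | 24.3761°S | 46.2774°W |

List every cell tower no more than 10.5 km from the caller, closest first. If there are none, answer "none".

13, 12

Distances from 24.0754°S, 46.1076°W:
1: √((0.1224·111.32)² + (0.1006·101.58)²) = √(185.656103 + 104.426898) = 17.0318 km
2: √((-0.2953·111.32)² + (-0.1292·101.58)²) = √(1080.620717 + 172.242946) = 35.3958 km
3: √((-0.0316·111.32)² + (-0.1428·101.58)²) = √(12.374298 + 210.413128) = 14.9261 km
4: √((0.1633·111.32)² + (-0.0411·101.58)²) = √(330.459898 + 17.430107) = 18.6518 km
5: √((0.0610·111.32)² + (-0.1539·101.58)²) = √(46.111162 + 244.395754) = 17.0443 km
6: √((-0.2370·111.32)² + (-0.1901·101.58)²) = √(696.054246 + 372.889926) = 32.6947 km
7: √((0.0941·111.32)² + (-0.0965·101.58)²) = √(109.730066 + 96.088418) = 14.3464 km
8: √((-0.2595·111.32)² + (-0.2089·101.58)²) = √(834.489967 + 450.291031) = 35.8438 km
9: √((-0.0765·111.32)² + (-0.0984·101.58)²) = √(72.521915 + 99.909461) = 13.1313 km
10: √((0.1570·111.32)² + (-0.1109·101.58)²) = √(305.453918 + 126.905227) = 20.7932 km
11: √((-0.0603·111.32)² + (-0.1069·101.58)²) = √(45.058945 + 117.915753) = 12.7662 km
12: √((-0.0228·111.32)² + (0.0757·101.58)²) = √(6.441931 + 59.130040) = 8.0977 km
13: √((0.0389·111.32)² + (-0.0208·101.58)²) = √(18.751914 + 4.464194) = 4.8183 km
14: √((-0.2237·111.32)² + (0.1476·101.58)²) = √(620.123748 + 224.796286) = 29.0675 km
15: √((-0.3007·111.32)² + (-0.1698·101.58)²) = √(1120.503588 + 297.503301) = 37.6564 km
Threshold 10.5 km: 13 (4.8183 km), 12 (8.0977 km) are within range.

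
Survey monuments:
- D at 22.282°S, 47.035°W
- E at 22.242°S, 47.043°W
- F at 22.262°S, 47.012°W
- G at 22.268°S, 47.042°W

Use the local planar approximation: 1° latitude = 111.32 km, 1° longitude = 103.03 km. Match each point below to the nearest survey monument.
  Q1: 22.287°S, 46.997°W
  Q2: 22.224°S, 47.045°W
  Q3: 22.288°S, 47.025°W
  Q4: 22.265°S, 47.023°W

Q1→F; Q2→E; Q3→D; Q4→F

Q1 at 22.287°S, 46.997°W:
  D: √((0.005·111.32)² + (-0.038·103.03)²) = √(0.30980 + 15.32832) = 3.955 km
  E: √((0.045·111.32)² + (-0.046·103.03)²) = √(25.09409 + 22.46172) = 6.896 km
  F: √((0.025·111.32)² + (-0.015·103.03)²) = √(7.74509 + 2.38842) = 3.183 km
  G: √((0.019·111.32)² + (-0.045·103.03)²) = √(4.47356 + 21.49574) = 5.096 km
  → nearest: F (3.183 km)
Q2 at 22.224°S, 47.045°W:
  D: √((-0.058·111.32)² + (0.010·103.03)²) = √(41.68717 + 1.06152) = 6.538 km
  E: √((-0.018·111.32)² + (0.002·103.03)²) = √(4.01505 + 0.04246) = 2.014 km
  F: √((-0.038·111.32)² + (0.033·103.03)²) = √(17.89425 + 11.55993) = 5.427 km
  G: √((-0.044·111.32)² + (0.003·103.03)²) = √(23.99119 + 0.09554) = 4.908 km
  → nearest: E (2.014 km)
Q3 at 22.288°S, 47.025°W:
  D: √((0.006·111.32)² + (-0.010·103.03)²) = √(0.44612 + 1.06152) = 1.228 km
  E: √((0.046·111.32)² + (-0.018·103.03)²) = √(26.22177 + 3.43932) = 5.446 km
  F: √((0.026·111.32)² + (0.013·103.03)²) = √(8.37709 + 1.79397) = 3.189 km
  G: √((0.020·111.32)² + (-0.017·103.03)²) = √(4.95686 + 3.06779) = 2.833 km
  → nearest: D (1.228 km)
Q4 at 22.265°S, 47.023°W:
  D: √((-0.017·111.32)² + (-0.012·103.03)²) = √(3.58133 + 1.52859) = 2.261 km
  E: √((0.023·111.32)² + (-0.020·103.03)²) = √(6.55544 + 4.24607) = 3.287 km
  F: √((0.003·111.32)² + (0.011·103.03)²) = √(0.11153 + 1.28444) = 1.182 km
  G: √((-0.003·111.32)² + (-0.019·103.03)²) = √(0.11153 + 3.83208) = 1.986 km
  → nearest: F (1.182 km)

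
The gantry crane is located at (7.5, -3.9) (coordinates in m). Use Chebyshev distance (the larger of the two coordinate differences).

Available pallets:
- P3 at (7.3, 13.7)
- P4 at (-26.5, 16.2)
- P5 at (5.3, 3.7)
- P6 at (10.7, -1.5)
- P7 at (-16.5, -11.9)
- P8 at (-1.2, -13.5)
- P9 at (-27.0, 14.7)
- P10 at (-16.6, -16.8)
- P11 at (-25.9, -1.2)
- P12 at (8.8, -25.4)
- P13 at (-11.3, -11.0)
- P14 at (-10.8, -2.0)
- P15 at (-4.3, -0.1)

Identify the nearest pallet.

P6

Distances from (7.5, -3.9):
P3: max(|-0.2|, |17.6|) = 17.6 m
P4: max(|-34.0|, |20.1|) = 34.0 m
P5: max(|-2.2|, |7.6|) = 7.6 m
P6: max(|3.2|, |2.4|) = 3.2 m
P7: max(|-24.0|, |-8.0|) = 24.0 m
P8: max(|-8.7|, |-9.6|) = 9.6 m
P9: max(|-34.5|, |18.6|) = 34.5 m
P10: max(|-24.1|, |-12.9|) = 24.1 m
P11: max(|-33.4|, |2.7|) = 33.4 m
P12: max(|1.3|, |-21.5|) = 21.5 m
P13: max(|-18.8|, |-7.1|) = 18.8 m
P14: max(|-18.3|, |1.9|) = 18.3 m
P15: max(|-11.8|, |3.8|) = 11.8 m
Minimum: P6 at 3.2 m.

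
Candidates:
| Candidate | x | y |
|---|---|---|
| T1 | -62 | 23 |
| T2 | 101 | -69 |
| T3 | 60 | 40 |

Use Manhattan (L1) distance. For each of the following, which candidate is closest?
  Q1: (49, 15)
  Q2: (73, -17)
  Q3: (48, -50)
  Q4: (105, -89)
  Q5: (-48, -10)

Q1 at (49, 15):
  T1: 119
  T2: 136
  T3: 36
  → nearest: T3 (36)
Q2 at (73, -17):
  T1: 175
  T2: 80
  T3: 70
  → nearest: T3 (70)
Q3 at (48, -50):
  T1: 183
  T2: 72
  T3: 102
  → nearest: T2 (72)
Q4 at (105, -89):
  T1: 279
  T2: 24
  T3: 174
  → nearest: T2 (24)
Q5 at (-48, -10):
  T1: 47
  T2: 208
  T3: 158
  → nearest: T1 (47)

Q1→T3; Q2→T3; Q3→T2; Q4→T2; Q5→T1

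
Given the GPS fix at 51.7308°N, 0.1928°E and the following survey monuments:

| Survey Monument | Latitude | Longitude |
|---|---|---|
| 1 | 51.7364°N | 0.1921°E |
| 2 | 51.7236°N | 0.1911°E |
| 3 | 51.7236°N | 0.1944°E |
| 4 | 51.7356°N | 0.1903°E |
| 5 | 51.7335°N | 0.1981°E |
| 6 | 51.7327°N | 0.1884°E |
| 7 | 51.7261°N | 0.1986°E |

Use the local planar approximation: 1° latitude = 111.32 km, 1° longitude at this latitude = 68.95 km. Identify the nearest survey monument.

6

Distances from 51.7308°N, 0.1928°E:
1: √((0.0056·111.32)² + (-0.0007·68.95)²) = √(0.388618 + 0.002330) = 0.6253 km
2: √((-0.0072·111.32)² + (-0.0017·68.95)²) = √(0.642409 + 0.013739) = 0.8100 km
3: √((-0.0072·111.32)² + (0.0016·68.95)²) = √(0.642409 + 0.012171) = 0.8091 km
4: √((0.0048·111.32)² + (-0.0025·68.95)²) = √(0.285515 + 0.029713) = 0.5615 km
5: √((0.0027·111.32)² + (0.0053·68.95)²) = √(0.090339 + 0.133543) = 0.4732 km
6: √((0.0019·111.32)² + (-0.0044·68.95)²) = √(0.044736 + 0.092039) = 0.3698 km
7: √((-0.0047·111.32)² + (0.0058·68.95)²) = √(0.273742 + 0.159928) = 0.6585 km
Minimum: 6 at 0.3698 km.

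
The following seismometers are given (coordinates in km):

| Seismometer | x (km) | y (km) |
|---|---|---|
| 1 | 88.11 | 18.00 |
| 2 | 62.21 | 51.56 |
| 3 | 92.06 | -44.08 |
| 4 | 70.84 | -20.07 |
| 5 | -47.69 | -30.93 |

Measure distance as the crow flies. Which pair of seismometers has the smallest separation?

3 and 4

Pairwise distances:
1–2: 42.39 km
1–3: 62.21 km
1–4: 41.80 km
1–5: 144.35 km
2–3: 100.19 km
2–4: 72.15 km
2–5: 137.41 km
3–4: 32.04 km
3–5: 140.37 km
4–5: 119.03 km
Closest pair: 3–4 at 32.04 km.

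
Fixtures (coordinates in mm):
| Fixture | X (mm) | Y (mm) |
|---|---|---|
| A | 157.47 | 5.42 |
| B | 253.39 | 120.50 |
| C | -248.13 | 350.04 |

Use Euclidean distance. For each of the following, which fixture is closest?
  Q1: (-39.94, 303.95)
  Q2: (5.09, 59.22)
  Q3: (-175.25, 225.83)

Q1 at (-39.94, 303.95):
  A: √((197.41)² + (-298.53)²) = √(38970.7081 + 89120.1609) = 357.90 mm
  B: √((293.33)² + (-183.45)²) = √(86042.4889 + 33653.9025) = 345.97 mm
  C: √((-208.19)² + (46.09)²) = √(43343.0761 + 2124.2881) = 213.23 mm
  → nearest: C (213.23 mm)
Q2 at (5.09, 59.22):
  A: √((152.38)² + (-53.80)²) = √(23219.6644 + 2894.4400) = 161.60 mm
  B: √((248.30)² + (61.28)²) = √(61652.8900 + 3755.2384) = 255.75 mm
  C: √((-253.22)² + (290.82)²) = √(64120.3684 + 84576.2724) = 385.61 mm
  → nearest: A (161.60 mm)
Q3 at (-175.25, 225.83):
  A: √((332.72)² + (-220.41)²) = √(110702.5984 + 48580.5681) = 399.10 mm
  B: √((428.64)² + (-105.33)²) = √(183732.2496 + 11094.4089) = 441.39 mm
  C: √((-72.88)² + (124.21)²) = √(5311.4944 + 15428.1241) = 144.01 mm
  → nearest: C (144.01 mm)

Q1→C; Q2→A; Q3→C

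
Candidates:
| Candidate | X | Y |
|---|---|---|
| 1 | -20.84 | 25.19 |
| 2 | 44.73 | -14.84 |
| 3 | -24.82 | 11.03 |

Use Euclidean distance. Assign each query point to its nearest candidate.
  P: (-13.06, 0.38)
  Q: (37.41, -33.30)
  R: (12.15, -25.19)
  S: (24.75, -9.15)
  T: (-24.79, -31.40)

P at (-13.06, 0.38):
  1: 26.00
  2: 59.76
  3: 15.87
  → nearest: 3 (15.87)
Q at (37.41, -33.30):
  1: 82.55
  2: 19.86
  3: 76.40
  → nearest: 2 (19.86)
R at (12.15, -25.19):
  1: 60.22
  2: 34.18
  3: 51.76
  → nearest: 2 (34.18)
S at (24.75, -9.15):
  1: 57.08
  2: 20.77
  3: 53.52
  → nearest: 2 (20.77)
T at (-24.79, -31.40):
  1: 56.73
  2: 71.47
  3: 42.43
  → nearest: 3 (42.43)

P→3; Q→2; R→2; S→2; T→3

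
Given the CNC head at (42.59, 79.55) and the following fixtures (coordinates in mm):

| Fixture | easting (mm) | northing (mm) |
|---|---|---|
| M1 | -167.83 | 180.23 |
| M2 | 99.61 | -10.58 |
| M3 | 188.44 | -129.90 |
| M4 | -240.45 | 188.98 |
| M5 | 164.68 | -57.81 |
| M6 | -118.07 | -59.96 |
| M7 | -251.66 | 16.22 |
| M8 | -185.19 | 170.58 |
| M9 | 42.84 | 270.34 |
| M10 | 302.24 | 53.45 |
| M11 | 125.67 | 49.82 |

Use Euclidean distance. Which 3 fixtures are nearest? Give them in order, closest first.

M11, M2, M5

Distances from (42.59, 79.55):
M1: √((-210.42)² + (100.68)²) = √(44276.5764 + 10136.4624) = 233.27 mm
M2: √((57.02)² + (-90.13)²) = √(3251.2804 + 8123.4169) = 106.65 mm
M3: √((145.85)² + (-209.45)²) = √(21272.2225 + 43869.3025) = 255.23 mm
M4: √((-283.04)² + (109.43)²) = √(80111.6416 + 11974.9249) = 303.46 mm
M5: √((122.09)² + (-137.36)²) = √(14905.9681 + 18867.7696) = 183.78 mm
M6: √((-160.66)² + (-139.51)²) = √(25811.6356 + 19463.0401) = 212.78 mm
M7: √((-294.25)² + (-63.33)²) = √(86583.0625 + 4010.6889) = 300.99 mm
M8: √((-227.78)² + (91.03)²) = √(51883.7284 + 8286.4609) = 245.30 mm
M9: √((0.25)² + (190.79)²) = √(0.0625 + 36400.8241) = 190.79 mm
M10: √((259.65)² + (-26.10)²) = √(67418.1225 + 681.2100) = 260.96 mm
M11: √((83.08)² + (-29.73)²) = √(6902.2864 + 883.8729) = 88.24 mm
Sorted: M11 (88.24 mm) < M2 (106.65 mm) < M5 (183.78 mm) < M9 (190.79 mm) < M6 (212.78 mm) < …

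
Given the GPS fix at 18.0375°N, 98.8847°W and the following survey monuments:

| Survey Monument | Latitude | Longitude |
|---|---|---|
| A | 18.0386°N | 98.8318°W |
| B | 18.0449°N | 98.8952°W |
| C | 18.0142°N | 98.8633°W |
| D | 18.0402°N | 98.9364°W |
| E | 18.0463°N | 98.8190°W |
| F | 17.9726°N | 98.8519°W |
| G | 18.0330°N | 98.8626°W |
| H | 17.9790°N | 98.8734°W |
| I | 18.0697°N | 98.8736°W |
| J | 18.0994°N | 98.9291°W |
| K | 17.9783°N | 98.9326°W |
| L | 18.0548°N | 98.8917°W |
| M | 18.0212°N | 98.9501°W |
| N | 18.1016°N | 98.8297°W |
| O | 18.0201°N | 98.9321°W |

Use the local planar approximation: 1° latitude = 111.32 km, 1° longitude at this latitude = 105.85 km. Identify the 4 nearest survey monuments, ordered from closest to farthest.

B, L, G, C

Distances from 18.0375°N, 98.8847°W:
A: √((0.0011·111.32)² + (0.0529·105.85)²) = √(0.014994 + 31.354008) = 5.6008 km
B: √((0.0074·111.32)² + (-0.0105·105.85)²) = √(0.678594 + 1.235266) = 1.3834 km
C: √((-0.0233·111.32)² + (0.0214·105.85)²) = √(6.727570 + 5.131086) = 3.4436 km
D: √((0.0027·111.32)² + (-0.0517·105.85)²) = √(0.090339 + 29.947654) = 5.4807 km
E: √((0.0088·111.32)² + (0.0657·105.85)²) = √(0.959648 + 48.362914) = 7.0230 km
F: √((-0.0649·111.32)² + (0.0328·105.85)²) = √(52.195828 + 12.053951) = 8.0156 km
G: √((-0.0045·111.32)² + (0.0221·105.85)²) = √(0.250941 + 5.472254) = 2.3923 km
H: √((-0.0585·111.32)² + (0.0113·105.85)²) = √(42.409009 + 1.430667) = 6.6212 km
I: √((0.0322·111.32)² + (0.0111·105.85)²) = √(12.848669 + 1.380472) = 3.7722 km
J: √((0.0619·111.32)² + (-0.0444·105.85)²) = √(47.481857 + 22.087556) = 8.3408 km
K: √((-0.0592·111.32)² + (-0.0479·105.85)²) = √(43.429998 + 25.707080) = 8.3149 km
L: √((0.0173·111.32)² + (-0.0070·105.85)²) = √(3.708844 + 0.549007) = 2.0635 km
M: √((-0.0163·111.32)² + (-0.0654·105.85)²) = √(3.292468 + 47.922252) = 7.1564 km
N: √((0.0641·111.32)² + (0.0550·105.85)²) = √(50.916959 + 33.892773) = 9.2092 km
O: √((-0.0174·111.32)² + (-0.0474·105.85)²) = √(3.751845 + 25.173199) = 5.3782 km
Sorted: B (1.3834 km) < L (2.0635 km) < G (2.3923 km) < C (3.4436 km) < I (3.7722 km) < O (5.3782 km) < …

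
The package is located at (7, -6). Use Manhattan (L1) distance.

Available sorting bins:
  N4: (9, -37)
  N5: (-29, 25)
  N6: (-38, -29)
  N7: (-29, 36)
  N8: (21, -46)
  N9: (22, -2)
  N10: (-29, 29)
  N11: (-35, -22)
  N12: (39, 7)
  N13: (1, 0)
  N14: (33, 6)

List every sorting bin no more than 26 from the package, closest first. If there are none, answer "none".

Distances from (7, -6):
N4: |2| + |-31| = 2 + 31 = 33
N5: |-36| + |31| = 36 + 31 = 67
N6: |-45| + |-23| = 45 + 23 = 68
N7: |-36| + |42| = 36 + 42 = 78
N8: |14| + |-40| = 14 + 40 = 54
N9: |15| + |4| = 15 + 4 = 19
N10: |-36| + |35| = 36 + 35 = 71
N11: |-42| + |-16| = 42 + 16 = 58
N12: |32| + |13| = 32 + 13 = 45
N13: |-6| + |6| = 6 + 6 = 12
N14: |26| + |12| = 26 + 12 = 38
Threshold 26: N13 (12), N9 (19) are within range.

N13, N9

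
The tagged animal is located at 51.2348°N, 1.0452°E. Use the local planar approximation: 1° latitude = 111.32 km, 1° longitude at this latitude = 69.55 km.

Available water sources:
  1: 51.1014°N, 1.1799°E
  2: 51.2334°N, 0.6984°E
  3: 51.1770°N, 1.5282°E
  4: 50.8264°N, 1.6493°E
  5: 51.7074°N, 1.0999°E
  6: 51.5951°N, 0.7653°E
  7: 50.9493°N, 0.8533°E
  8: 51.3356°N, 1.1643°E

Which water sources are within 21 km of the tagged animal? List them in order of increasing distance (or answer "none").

Distances from 51.2348°N, 1.0452°E:
1: √((-0.1334·111.32)² + (0.1347·69.55)²) = √(220.525114 + 87.766638) = 17.5582 km
2: √((-0.0014·111.32)² + (-0.3468·69.55)²) = √(0.024289 + 581.771506) = 24.1204 km
3: √((-0.0578·111.32)² + (0.4830·69.55)²) = √(41.400165 + 1128.466134) = 34.2033 km
4: √((-0.4084·111.32)² + (0.6041·69.55)²) = √(2066.892370 + 1765.273250) = 61.9045 km
5: √((0.4726·111.32)² + (0.0547·69.55)²) = √(2767.794423 + 14.473345) = 52.7472 km
6: √((0.3603·111.32)² + (-0.2799·69.55)²) = √(1608.699473 + 378.965841) = 44.5832 km
7: √((-0.2855·111.32)² + (-0.1919·69.55)²) = √(1010.086625 + 178.132933) = 34.4706 km
8: √((0.1008·111.32)² + (0.1191·69.55)²) = √(125.912098 + 68.614798) = 13.9473 km
Threshold 21 km: 8 (13.9473 km), 1 (17.5582 km) are within range.

8, 1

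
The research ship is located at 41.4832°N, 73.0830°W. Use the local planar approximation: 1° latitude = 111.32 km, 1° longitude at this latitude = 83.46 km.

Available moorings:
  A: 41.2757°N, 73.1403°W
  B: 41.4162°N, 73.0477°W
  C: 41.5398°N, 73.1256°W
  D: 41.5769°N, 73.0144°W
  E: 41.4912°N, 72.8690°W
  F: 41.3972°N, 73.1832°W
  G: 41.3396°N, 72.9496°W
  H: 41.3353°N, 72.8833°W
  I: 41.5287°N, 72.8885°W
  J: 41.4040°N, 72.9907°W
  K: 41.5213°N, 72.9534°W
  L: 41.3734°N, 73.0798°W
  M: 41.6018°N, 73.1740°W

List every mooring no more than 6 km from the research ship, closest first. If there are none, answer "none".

Distances from 41.4832°N, 73.0830°W:
A: √((-0.2075·111.32)² + (-0.0573·83.46)²) = √(533.559181 + 22.869992) = 23.5888 km
B: √((-0.0670·111.32)² + (0.0353·83.46)²) = √(55.628327 + 8.679729) = 8.0192 km
C: √((0.0566·111.32)² + (-0.0426·83.46)²) = √(39.698972 + 12.640841) = 7.2346 km
D: √((0.0937·111.32)² + (0.0686·83.46)²) = √(108.799169 + 32.779701) = 11.8987 km
E: √((0.0080·111.32)² + (0.2140·83.46)²) = √(0.793097 + 318.995317) = 17.8826 km
F: √((-0.0860·111.32)² + (-0.1002·83.46)²) = √(91.652285 + 69.934617) = 12.7117 km
G: √((-0.1436·111.32)² + (0.1334·83.46)²) = √(255.537873 + 123.956247) = 19.4806 km
H: √((-0.1479·111.32)² + (0.1997·83.46)²) = √(271.070804 + 277.787622) = 23.4277 km
I: √((0.0455·111.32)² + (0.1945·83.46)²) = √(25.654833 + 263.509315) = 17.0048 km
J: √((-0.0792·111.32)² + (0.0923·83.46)²) = √(77.731448 + 59.341724) = 11.7078 km
K: √((0.0381·111.32)² + (0.1296·83.46)²) = √(17.988558 + 116.994855) = 11.6182 km
L: √((-0.1098·111.32)² + (0.0032·83.46)²) = √(149.400164 + 0.071327) = 12.2259 km
M: √((0.1186·111.32)² + (-0.0910·83.46)²) = √(174.307379 + 57.681898) = 15.2312 km
Threshold 6 km: none within range.

none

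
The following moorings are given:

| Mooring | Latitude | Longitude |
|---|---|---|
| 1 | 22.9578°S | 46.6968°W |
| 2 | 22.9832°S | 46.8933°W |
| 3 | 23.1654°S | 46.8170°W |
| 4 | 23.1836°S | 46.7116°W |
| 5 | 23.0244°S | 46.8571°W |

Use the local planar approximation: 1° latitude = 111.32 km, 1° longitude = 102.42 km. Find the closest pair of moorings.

Pairwise distances:
1–2: 20.3232 km
1–3: 26.1846 km
1–4: 25.1817 km
1–5: 18.0143 km
2–3: 21.7359 km
2–4: 29.0515 km
2–5: 5.8976 km
3–4: 10.9835 km
3–5: 16.2245 km
4–5: 23.1549 km
Closest pair: 2–5 at 5.8976 km.

2 and 5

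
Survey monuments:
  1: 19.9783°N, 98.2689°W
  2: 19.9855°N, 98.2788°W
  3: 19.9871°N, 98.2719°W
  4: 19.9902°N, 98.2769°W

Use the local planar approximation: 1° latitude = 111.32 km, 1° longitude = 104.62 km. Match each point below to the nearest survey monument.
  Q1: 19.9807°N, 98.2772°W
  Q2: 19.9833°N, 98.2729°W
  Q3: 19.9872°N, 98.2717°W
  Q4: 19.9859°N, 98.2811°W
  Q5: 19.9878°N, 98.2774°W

Q1→2; Q2→3; Q3→3; Q4→2; Q5→4

Q1 at 19.9807°N, 98.2772°W:
  1: 0.9085 km
  2: 0.5599 km
  3: 0.9028 km
  4: 1.0580 km
  → nearest: 2 (0.5599 km)
Q2 at 19.9833°N, 98.2729°W:
  1: 0.6964 km
  2: 0.6641 km
  3: 0.4358 km
  4: 0.8747 km
  → nearest: 3 (0.4358 km)
Q3 at 19.9872°N, 98.2717°W:
  1: 1.0331 km
  2: 0.7665 km
  3: 0.0237 km
  4: 0.6384 km
  → nearest: 3 (0.0237 km)
Q4 at 19.9859°N, 98.2811°W:
  1: 1.5313 km
  2: 0.2447 km
  3: 0.9717 km
  4: 0.6498 km
  → nearest: 2 (0.2447 km)
Q5 at 19.9878°N, 98.2774°W:
  1: 1.3817 km
  2: 0.2950 km
  3: 0.5807 km
  4: 0.2722 km
  → nearest: 4 (0.2722 km)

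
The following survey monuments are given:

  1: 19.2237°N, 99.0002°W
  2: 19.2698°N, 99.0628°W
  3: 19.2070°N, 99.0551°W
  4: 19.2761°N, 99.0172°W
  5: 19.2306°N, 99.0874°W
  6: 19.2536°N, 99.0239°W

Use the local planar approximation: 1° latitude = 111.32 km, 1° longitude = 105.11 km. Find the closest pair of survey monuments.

Pairwise distances:
4–6: 2.6018 km
1–6: 4.1574 km
3–5: 4.2928 km
2–6: 4.4688 km
2–4: 4.8441 km
2–5: 5.0723 km
1–3: 6.0626 km
1–4: 6.1007 km
3–6: 6.1372 km
2–3: 7.0376 km
5–6: 7.1487 km
1–2: 8.3445 km
3–4: 8.6625 km
4–5: 8.9499 km
1–5: 9.1977 km
Closest pair: 4–6 at 2.6018 km.

4 and 6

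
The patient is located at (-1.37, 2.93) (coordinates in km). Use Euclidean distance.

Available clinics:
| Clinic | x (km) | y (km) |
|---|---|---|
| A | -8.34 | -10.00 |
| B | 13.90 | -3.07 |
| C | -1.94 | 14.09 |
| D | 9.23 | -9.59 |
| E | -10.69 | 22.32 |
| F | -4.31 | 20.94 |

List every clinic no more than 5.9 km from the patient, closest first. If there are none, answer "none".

none

Distances from (-1.37, 2.93):
A: √((-6.97)² + (-12.93)²) = √(48.5809 + 167.1849) = 14.69 km
B: √((15.27)² + (-6.00)²) = √(233.1729 + 36.0000) = 16.41 km
C: √((-0.57)² + (11.16)²) = √(0.3249 + 124.5456) = 11.17 km
D: √((10.60)² + (-12.52)²) = √(112.3600 + 156.7504) = 16.40 km
E: √((-9.32)² + (19.39)²) = √(86.8624 + 375.9721) = 21.51 km
F: √((-2.94)² + (18.01)²) = √(8.6436 + 324.3601) = 18.25 km
Threshold 5.9 km: none within range.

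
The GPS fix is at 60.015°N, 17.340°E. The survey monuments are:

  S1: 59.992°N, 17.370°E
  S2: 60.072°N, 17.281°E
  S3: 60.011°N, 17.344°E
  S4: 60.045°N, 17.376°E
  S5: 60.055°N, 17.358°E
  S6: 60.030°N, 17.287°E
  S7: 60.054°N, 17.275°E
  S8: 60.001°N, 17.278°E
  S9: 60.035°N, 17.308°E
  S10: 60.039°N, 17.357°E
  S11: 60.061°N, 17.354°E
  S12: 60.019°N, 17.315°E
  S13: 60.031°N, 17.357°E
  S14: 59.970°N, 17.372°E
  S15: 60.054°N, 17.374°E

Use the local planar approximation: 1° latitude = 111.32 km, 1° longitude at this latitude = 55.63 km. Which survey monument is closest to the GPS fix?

Distances from 60.015°N, 17.340°E:
S1: √((-0.023·111.32)² + (0.030·55.63)²) = √(6.55544 + 2.78523) = 3.056 km
S2: √((0.057·111.32)² + (-0.059·55.63)²) = √(40.26207 + 10.77264) = 7.144 km
S3: √((-0.004·111.32)² + (0.004·55.63)²) = √(0.19827 + 0.04952) = 0.498 km
S4: √((0.030·111.32)² + (0.036·55.63)²) = √(11.15293 + 4.01073) = 3.894 km
S5: √((0.040·111.32)² + (0.018·55.63)²) = √(19.82743 + 1.00268) = 4.564 km
S6: √((0.015·111.32)² + (-0.053·55.63)²) = √(2.78823 + 8.69300) = 3.388 km
S7: √((0.039·111.32)² + (-0.065·55.63)²) = √(18.84845 + 13.07509) = 5.650 km
S8: √((-0.014·111.32)² + (-0.062·55.63)²) = √(2.42886 + 11.89601) = 3.785 km
S9: √((0.020·111.32)² + (-0.032·55.63)²) = √(4.95686 + 3.16897) = 2.851 km
S10: √((0.024·111.32)² + (0.017·55.63)²) = √(7.13787 + 0.89437) = 2.834 km
S11: √((0.046·111.32)² + (0.014·55.63)²) = √(26.22177 + 0.60656) = 5.180 km
S12: √((0.004·111.32)² + (-0.025·55.63)²) = √(0.19827 + 1.93419) = 1.460 km
S13: √((0.016·111.32)² + (0.017·55.63)²) = √(3.17239 + 0.89437) = 2.017 km
S14: √((-0.045·111.32)² + (0.032·55.63)²) = √(25.09409 + 3.16897) = 5.316 km
S15: √((0.039·111.32)² + (0.034·55.63)²) = √(18.84845 + 3.57747) = 4.736 km
Minimum: S3 at 0.498 km.

S3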